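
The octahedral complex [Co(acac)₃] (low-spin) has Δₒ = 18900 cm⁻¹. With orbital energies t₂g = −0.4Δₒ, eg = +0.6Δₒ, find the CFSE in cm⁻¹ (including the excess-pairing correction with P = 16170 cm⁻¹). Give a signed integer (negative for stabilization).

Each acac⁻ contributes -1; 3 × (-1) = -3. With overall charge +0, Co is in the +3 oxidation state.
Co³⁺: group 9, so d-count = 9 − 3 = 6.
The d⁶ electrons fill as t₂g⁶ eg⁰.
CFSE(orbital) = 6×(-0.4Δₒ) + 0×(0.6Δₒ) = -2.4Δₒ; with Δₒ = 18900 cm⁻¹ that is -45360 cm⁻¹.
Relative to high-spin t₂g⁴ eg² (1 paired), the low-spin configuration has 2 additional pairs, contributing +2 × 16170 = +32340 cm⁻¹.
Combining: -45360 + 32340 = -13020 cm⁻¹.

-13020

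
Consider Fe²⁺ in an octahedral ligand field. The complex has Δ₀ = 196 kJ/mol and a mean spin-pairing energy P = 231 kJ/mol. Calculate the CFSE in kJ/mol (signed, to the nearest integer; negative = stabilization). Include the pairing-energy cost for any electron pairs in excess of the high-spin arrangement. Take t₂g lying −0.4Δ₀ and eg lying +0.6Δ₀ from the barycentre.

-78

Fe is in group 8, so Fe²⁺ is d⁶ (8 − 2 = 6).
Δ₀ < P, so pairing is avoided: the ground state is high-spin.
Configuration: t₂g⁴ eg².
Orbital CFSE = -0.4Δ₀ = -0.4 × 196 = -78 kJ/mol.
High-spin has no excess pairs, so no pairing correction applies.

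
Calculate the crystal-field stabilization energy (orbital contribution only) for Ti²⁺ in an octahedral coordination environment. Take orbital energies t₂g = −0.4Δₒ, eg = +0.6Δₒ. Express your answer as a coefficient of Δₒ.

Group 4 minus oxidation state +2 gives a d² configuration for Ti²⁺.
Configuration: t₂g² eg⁰.
CFSE = 2(-0.4Δₒ) + 0(0.6Δₒ) = -0.8Δₒ + 0.0Δₒ = -0.8Δₒ.

-0.8 Δₒ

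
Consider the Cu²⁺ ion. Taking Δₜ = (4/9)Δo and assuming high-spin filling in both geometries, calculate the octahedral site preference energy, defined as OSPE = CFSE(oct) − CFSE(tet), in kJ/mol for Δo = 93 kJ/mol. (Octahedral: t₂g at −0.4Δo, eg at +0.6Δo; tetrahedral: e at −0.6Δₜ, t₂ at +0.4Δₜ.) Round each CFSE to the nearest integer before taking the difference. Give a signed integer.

-39

Group 11 minus oxidation state +2 gives a d⁹ configuration for Cu²⁺.
In an octahedral site d⁹ (HS) is t₂g⁶ eg³, giving CFSE(oct) = -0.6Δo = -56 kJ/mol.
In a tetrahedral site the filling is e⁴ t₂⁵: CFSE(tet) = -0.4Δₜ = -0.4 × (4/9)(93) = -17 kJ/mol.
OSPE = -56 − (-17) = -39 kJ/mol.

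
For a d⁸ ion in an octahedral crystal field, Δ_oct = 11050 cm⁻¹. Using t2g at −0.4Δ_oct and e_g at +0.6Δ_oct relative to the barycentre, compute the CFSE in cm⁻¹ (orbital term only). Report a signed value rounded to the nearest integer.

-13260

For octahedral d⁸ the high- and low-spin configurations coincide.
Electron filling gives t2g^6 e_g^2.
Orbital CFSE = 6(-0.4) + 2(0.6) = -1.2Δ_oct = -1.2 × 11050 = -13260 cm⁻¹.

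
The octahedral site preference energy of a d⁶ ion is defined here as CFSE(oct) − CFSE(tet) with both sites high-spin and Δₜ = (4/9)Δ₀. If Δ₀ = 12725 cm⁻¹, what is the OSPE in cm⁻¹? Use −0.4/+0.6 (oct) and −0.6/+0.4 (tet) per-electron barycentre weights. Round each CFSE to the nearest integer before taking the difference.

Octahedral (high-spin): t₂g⁴ eg², CFSE = 4(−0.4) + 2(+0.6) = -0.4Δ₀ = -0.4 × 12725 = -5090 cm⁻¹.
Tetrahedral: e³ t₂³, CFSE = 3(−0.6) + 3(+0.4) = -0.6Δₜ = -0.6 × (4/9) × 12725 = -3393 cm⁻¹.
OSPE = CFSE(oct) − CFSE(tet) = -5090 − (-3393) = -1697 cm⁻¹.

-1697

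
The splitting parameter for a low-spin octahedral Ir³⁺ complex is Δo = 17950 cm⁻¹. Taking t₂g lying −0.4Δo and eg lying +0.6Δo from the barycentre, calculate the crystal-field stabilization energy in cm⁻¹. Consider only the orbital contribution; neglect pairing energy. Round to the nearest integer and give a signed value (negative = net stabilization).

-43080

Ir sits in group 9; removing 3 electrons leaves Ir³⁺ with 9 − 3 = 6 d electrons.
Configuration: t₂g⁶ eg⁰.
CFSE(orbital) = 6×(-0.4Δo) + 0×(0.6Δo) = -2.4Δo; with Δo = 17950 cm⁻¹ that is -43080 cm⁻¹.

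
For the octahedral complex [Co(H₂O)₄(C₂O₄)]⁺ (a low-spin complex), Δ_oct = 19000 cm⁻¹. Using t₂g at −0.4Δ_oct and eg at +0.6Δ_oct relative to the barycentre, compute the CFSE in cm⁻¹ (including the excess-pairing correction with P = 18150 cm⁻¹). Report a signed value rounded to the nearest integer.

-9300

Ligand charges: 4×(+0) from H₂O and 1×(-2) from C₂O₄²⁻ sum to -2; with overall charge +1, Co is +3.
Group 9 minus oxidation state +3 gives a d⁶ configuration for Co³⁺.
The d⁶ electrons fill as t₂g⁶ eg⁰.
CFSE(orbital) = 6×(-0.4Δ_oct) + 0×(0.6Δ_oct) = -2.4Δ_oct; with Δ_oct = 19000 cm⁻¹ that is -45600 cm⁻¹.
High-spin d⁶ would be t₂g⁴ eg² with 1 pair; low-spin has 3, so 2 excess pairs cost +2P = +36300 cm⁻¹.
Combining: -45600 + 36300 = -9300 cm⁻¹.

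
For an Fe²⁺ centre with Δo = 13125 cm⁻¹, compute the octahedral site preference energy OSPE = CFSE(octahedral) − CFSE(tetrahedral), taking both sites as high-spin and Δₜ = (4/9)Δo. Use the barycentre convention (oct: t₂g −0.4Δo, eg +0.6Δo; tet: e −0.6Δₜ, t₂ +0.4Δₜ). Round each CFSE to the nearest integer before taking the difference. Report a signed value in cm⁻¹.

-1750

Fe sits in group 8; removing 2 electrons leaves Fe²⁺ with 8 − 2 = 6 d electrons.
Octahedral high-spin t₂g⁴ eg²: CFSE = -0.4 × 13125 = -5250 cm⁻¹.
In a tetrahedral site the filling is e³ t₂³: CFSE(tet) = -0.6Δₜ = -0.6 × (4/9)(13125) = -3500 cm⁻¹.
OSPE = CFSE(oct) − CFSE(tet) = -5250 − (-3500) = -1750 cm⁻¹.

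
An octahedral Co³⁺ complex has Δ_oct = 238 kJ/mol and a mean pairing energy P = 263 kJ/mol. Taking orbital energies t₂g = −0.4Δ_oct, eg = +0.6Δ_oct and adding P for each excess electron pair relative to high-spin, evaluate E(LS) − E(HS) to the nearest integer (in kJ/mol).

Co is in group 9, so Co³⁺ is d⁶ (9 − 3 = 6).
In the high-spin limit (t₂g⁴ eg²) the orbital term is -0.4Δ_oct = -95 kJ/mol, with no excess pairing.
For low-spin the configuration is t₂g⁶ eg⁰: orbital energy -2.4 × 238 = -571 kJ/mol, and 2 additional pairs relative to high-spin add 526 kJ/mol, giving -45 kJ/mol.
E(LS) − E(HS) = -45 − (-95) = 50 kJ/mol.

50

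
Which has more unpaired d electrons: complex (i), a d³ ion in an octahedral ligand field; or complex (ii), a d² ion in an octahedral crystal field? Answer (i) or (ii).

(i)

(i): For octahedral d³ the high- and low-spin configurations coincide; t2g^3 e_g^0 → 3 unpaired.
(ii): t₂g² eg⁰ → 2 unpaired.
So (i) has more unpaired electrons.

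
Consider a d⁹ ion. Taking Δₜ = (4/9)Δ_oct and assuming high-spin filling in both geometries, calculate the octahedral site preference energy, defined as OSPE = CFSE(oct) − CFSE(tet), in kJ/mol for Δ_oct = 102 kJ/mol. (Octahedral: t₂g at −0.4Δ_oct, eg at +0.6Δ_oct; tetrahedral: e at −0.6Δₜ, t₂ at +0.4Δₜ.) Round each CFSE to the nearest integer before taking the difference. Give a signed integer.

-43

In an octahedral site d⁹ (HS) is t₂g⁶ eg³, giving CFSE(oct) = -0.6Δ_oct = -61 kJ/mol.
Tetrahedral: e⁴ t₂⁵, CFSE = 4(−0.6) + 5(+0.4) = -0.4Δₜ = -0.4 × (4/9) × 102 = -18 kJ/mol.
OSPE = -61 − (-18) = -43 kJ/mol.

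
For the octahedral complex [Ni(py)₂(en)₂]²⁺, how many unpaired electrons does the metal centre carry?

2

Ligand charges: 2×(+0) from py and 2×(+0) from en sum to +0; with overall charge +2, Ni is +2.
Group 10 minus oxidation state +2 gives a d⁸ configuration for Ni²⁺.
Configuration: t₂g⁶ eg², giving 2 unpaired electrons.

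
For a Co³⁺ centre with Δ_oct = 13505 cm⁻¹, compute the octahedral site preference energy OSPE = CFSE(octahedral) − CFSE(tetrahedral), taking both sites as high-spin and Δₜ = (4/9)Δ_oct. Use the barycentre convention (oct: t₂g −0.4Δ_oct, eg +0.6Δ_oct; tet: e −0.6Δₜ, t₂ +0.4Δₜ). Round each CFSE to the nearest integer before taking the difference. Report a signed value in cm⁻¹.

-1801

Co is in group 9, so Co³⁺ is d⁶ (9 − 3 = 6).
In an octahedral site d⁶ (HS) is t₂g⁴ eg², giving CFSE(oct) = -0.4Δ_oct = -5402 cm⁻¹.
In a tetrahedral site the filling is e³ t₂³: CFSE(tet) = -0.6Δₜ = -0.6 × (4/9)(13505) = -3601 cm⁻¹.
OSPE = -5402 − (-3601) = -1801 cm⁻¹.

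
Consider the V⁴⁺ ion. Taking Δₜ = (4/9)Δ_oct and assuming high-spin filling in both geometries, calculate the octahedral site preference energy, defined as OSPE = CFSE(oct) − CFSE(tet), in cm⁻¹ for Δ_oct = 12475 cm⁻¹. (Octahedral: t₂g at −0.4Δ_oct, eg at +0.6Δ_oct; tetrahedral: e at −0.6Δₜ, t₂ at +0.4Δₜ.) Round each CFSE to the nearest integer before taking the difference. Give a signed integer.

V is in group 5, so V⁴⁺ is d¹ (5 − 4 = 1).
In an octahedral site d¹ (HS) is t₂g¹ eg⁰, giving CFSE(oct) = -0.4Δ_oct = -4990 cm⁻¹.
In a tetrahedral site the filling is e¹ t₂⁰: CFSE(tet) = -0.6Δₜ = -0.6 × (4/9)(12475) = -3327 cm⁻¹.
OSPE = CFSE(oct) − CFSE(tet) = -4990 − (-3327) = -1663 cm⁻¹.

-1663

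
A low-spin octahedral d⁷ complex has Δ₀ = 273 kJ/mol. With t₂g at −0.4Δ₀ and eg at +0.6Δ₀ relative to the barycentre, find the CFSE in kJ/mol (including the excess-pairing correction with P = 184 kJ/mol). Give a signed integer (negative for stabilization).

The d⁷ electrons fill as t₂g⁶ eg¹.
Orbital CFSE = 6(-0.4) + 1(0.6) = -1.8Δ₀ = -1.8 × 273 = -491 kJ/mol.
Pairing penalty: 3 pairs vs 2 in the high-spin reference → 1 extra × P = 184 kJ/mol.
Net CFSE = -491 + 184 = -307 kJ/mol.

-307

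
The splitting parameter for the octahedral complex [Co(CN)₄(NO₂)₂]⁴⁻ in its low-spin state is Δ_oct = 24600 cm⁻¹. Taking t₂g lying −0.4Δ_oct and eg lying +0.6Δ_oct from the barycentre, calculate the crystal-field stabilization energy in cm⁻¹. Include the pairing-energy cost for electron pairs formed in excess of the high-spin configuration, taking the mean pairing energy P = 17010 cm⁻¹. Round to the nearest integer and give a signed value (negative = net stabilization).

Ligand charges: 4×(-1) from CN⁻ and 2×(-1) from NO₂⁻ sum to -6; with overall charge -4, Co is +2.
Co²⁺: group 9, so d-count = 9 − 2 = 7.
Electron filling gives t₂g⁶ eg¹.
The orbital stabilization is -1.8Δ_oct = -1.8 × 24600 = -44280 cm⁻¹.
High-spin d⁷ would be t₂g⁵ eg² with 2 pairs; low-spin has 3, so 1 excess pair costs +1P = +17010 cm⁻¹.
Combining: -44280 + 17010 = -27270 cm⁻¹.

-27270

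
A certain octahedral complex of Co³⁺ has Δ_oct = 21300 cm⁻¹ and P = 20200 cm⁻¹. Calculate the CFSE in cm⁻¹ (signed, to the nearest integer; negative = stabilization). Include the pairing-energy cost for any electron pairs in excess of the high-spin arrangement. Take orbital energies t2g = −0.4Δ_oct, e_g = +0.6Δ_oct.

Co sits in group 9; removing 3 electrons leaves Co³⁺ with 9 − 3 = 6 d electrons.
With Δ_oct > P the complex is low-spin.
Configuration: t2g^6 e_g^0.
Orbital CFSE = -2.4Δ_oct = -2.4 × 21300 = -51120 cm⁻¹.
Excess pairs vs high-spin: 3 − 1 = 2; pairing cost = +40400 cm⁻¹.
Net CFSE = -51120 + 40400 = -10720 cm⁻¹.

-10720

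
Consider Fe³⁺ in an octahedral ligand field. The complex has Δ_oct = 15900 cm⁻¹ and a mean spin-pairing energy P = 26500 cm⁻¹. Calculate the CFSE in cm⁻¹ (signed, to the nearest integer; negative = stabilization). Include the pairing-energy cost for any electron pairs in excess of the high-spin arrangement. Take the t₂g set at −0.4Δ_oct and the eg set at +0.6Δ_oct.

Fe sits in group 8; removing 3 electrons leaves Fe³⁺ with 8 − 3 = 5 d electrons.
Δ_oct < P, so pairing is avoided: the ground state is high-spin.
Configuration: t₂g³ eg².
Orbital CFSE = 0.0Δ_oct = 0.0 × 15900 = 0 cm⁻¹.
High-spin has no excess pairs, so no pairing correction applies.

0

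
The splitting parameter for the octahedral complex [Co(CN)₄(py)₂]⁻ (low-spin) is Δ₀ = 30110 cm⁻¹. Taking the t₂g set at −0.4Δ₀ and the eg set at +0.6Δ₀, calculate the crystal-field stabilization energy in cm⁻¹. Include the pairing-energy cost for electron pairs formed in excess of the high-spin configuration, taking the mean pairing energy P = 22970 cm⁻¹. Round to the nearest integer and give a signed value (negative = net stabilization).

-26324

Ligand charges: 4×(-1) from CN⁻ and 2×(+0) from py sum to -4; with overall charge -1, Co is +3.
Group 9 minus oxidation state +3 gives a d⁶ configuration for Co³⁺.
The d⁶ electrons fill as t₂g⁶ eg⁰.
CFSE(orbital) = 6×(-0.4Δ₀) + 0×(0.6Δ₀) = -2.4Δ₀; with Δ₀ = 30110 cm⁻¹ that is -72264 cm⁻¹.
Pairing penalty: 3 pairs vs 1 in the high-spin reference → 2 extra × P = 45940 cm⁻¹.
Combining: -72264 + 45940 = -26324 cm⁻¹.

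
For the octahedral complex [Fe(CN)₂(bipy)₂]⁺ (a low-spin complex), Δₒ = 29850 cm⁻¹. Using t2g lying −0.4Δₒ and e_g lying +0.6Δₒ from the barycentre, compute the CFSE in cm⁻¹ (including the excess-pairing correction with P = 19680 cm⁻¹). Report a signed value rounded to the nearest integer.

Ligand charges: 2×(-1) from CN⁻ and 2×(+0) from bipy sum to -2; with overall charge +1, Fe is +3.
Fe³⁺: group 8, so d-count = 8 − 3 = 5.
The d⁵ electrons fill as t2g^5 e_g^0.
CFSE(orbital) = 5×(-0.4Δₒ) + 0×(0.6Δₒ) = -2.0Δₒ; with Δₒ = 29850 cm⁻¹ that is -59700 cm⁻¹.
High-spin d⁵ would be t2g^3 e_g^2 with 0 pairs; low-spin has 2, so 2 excess pairs cost +2P = +39360 cm⁻¹.
Overall CFSE = -59700 + 39360 = -20340 cm⁻¹.

-20340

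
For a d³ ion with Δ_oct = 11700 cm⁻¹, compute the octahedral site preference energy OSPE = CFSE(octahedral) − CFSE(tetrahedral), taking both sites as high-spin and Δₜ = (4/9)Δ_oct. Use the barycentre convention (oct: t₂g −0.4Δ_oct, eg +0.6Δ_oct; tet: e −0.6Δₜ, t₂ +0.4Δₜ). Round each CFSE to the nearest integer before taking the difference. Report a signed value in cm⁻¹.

-9880

In an octahedral site d³ (HS) is t2g^3 e_g^0, giving CFSE(oct) = -1.2Δ_oct = -14040 cm⁻¹.
In a tetrahedral site the filling is e^2 t2^1: CFSE(tet) = -0.8Δₜ = -0.8 × (4/9)(11700) = -4160 cm⁻¹.
OSPE = -14040 − (-4160) = -9880 cm⁻¹.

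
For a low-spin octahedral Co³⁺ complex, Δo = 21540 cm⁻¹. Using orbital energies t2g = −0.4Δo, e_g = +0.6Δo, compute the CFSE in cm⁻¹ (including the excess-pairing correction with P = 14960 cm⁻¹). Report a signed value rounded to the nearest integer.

Co³⁺: group 9, so d-count = 9 − 3 = 6.
The d⁶ electrons fill as t2g^6 e_g^0.
CFSE(orbital) = 6×(-0.4Δo) + 0×(0.6Δo) = -2.4Δo; with Δo = 21540 cm⁻¹ that is -51696 cm⁻¹.
High-spin d⁶ would be t2g^4 e_g^2 with 1 pair; low-spin has 3, so 2 excess pairs cost +2P = +29920 cm⁻¹.
Net CFSE = -51696 + 29920 = -21776 cm⁻¹.

-21776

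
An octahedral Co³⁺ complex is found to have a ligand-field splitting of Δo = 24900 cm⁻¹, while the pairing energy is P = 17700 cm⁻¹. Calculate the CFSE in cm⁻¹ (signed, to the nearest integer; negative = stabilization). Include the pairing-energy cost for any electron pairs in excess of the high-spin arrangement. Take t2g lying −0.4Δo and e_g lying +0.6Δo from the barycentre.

Co sits in group 9; removing 3 electrons leaves Co³⁺ with 9 − 3 = 6 d electrons.
Since Δo = 24900 cm⁻¹ > P = 17700 cm⁻¹, the complex adopts the low-spin configuration.
Configuration: t2g^6 e_g^0.
Orbital CFSE = -2.4Δo = -2.4 × 24900 = -59760 cm⁻¹.
Excess pairs vs high-spin: 3 − 1 = 2; pairing cost = +35400 cm⁻¹.
Net CFSE = -59760 + 35400 = -24360 cm⁻¹.

-24360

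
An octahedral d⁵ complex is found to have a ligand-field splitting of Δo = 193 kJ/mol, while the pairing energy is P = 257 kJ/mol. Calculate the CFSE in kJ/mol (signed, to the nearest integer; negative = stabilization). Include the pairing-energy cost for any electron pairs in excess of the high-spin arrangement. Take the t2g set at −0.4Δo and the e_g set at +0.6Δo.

0

Here Δo < P (193 < 257), so the high-spin state is favoured.
Configuration: t2g^3 e_g^2.
Orbital CFSE = 0.0Δo = 0.0 × 193 = 0 kJ/mol.
High-spin has no excess pairs, so no pairing correction applies.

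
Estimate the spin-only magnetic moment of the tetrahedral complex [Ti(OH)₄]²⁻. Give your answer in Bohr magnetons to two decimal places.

2.83 Bohr magnetons

Each OH⁻ contributes -1; 4 × (-1) = -4. With overall charge -2, Ti is in the +2 oxidation state.
Group 4 minus oxidation state +2 gives a d² configuration for Ti²⁺.
Tetrahedral fields are weak (Δₜ ≈ 4/9 Δₒ), so electrons fill high-spin.
Configuration: e^2 t2^0 → 2 unpaired electrons.
μ(spin-only) = √[2(2+2)] = √8 ≈ 2.83 Bohr magnetons.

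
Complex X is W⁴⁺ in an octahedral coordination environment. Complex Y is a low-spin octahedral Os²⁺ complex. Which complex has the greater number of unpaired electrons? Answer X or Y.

X

X: Group 6 minus oxidation state +4 gives a d² configuration for W⁴⁺; For octahedral d² the high- and low-spin configurations coincide; t₂g² eg⁰ → 2 unpaired.
Y: Group 8 minus oxidation state +2 gives a d⁶ configuration for Os²⁺; t₂g⁶ eg⁰ → 0 unpaired.
So X has more unpaired electrons.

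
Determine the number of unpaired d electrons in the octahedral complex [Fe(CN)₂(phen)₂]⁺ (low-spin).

Ligand charges: 2×(-1) from CN⁻ and 2×(+0) from phen sum to -2; with overall charge +1, Fe is +3.
Fe³⁺: group 8, so d-count = 8 − 3 = 5.
Configuration: t2g^5 e_g^0, giving 1 unpaired electron.

1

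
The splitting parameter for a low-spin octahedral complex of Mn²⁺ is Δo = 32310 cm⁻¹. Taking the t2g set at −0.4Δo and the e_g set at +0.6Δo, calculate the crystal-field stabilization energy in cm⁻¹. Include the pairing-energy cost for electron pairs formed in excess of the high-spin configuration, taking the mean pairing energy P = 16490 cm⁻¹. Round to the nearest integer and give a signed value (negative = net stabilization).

-31640

Group 7 minus oxidation state +2 gives a d⁵ configuration for Mn²⁺.
Electron filling gives t2g^5 e_g^0.
CFSE(orbital) = 5×(-0.4Δo) + 0×(0.6Δo) = -2.0Δo; with Δo = 32310 cm⁻¹ that is -64620 cm⁻¹.
Relative to high-spin t2g^3 e_g^2 (0 paired), the low-spin configuration has 2 additional pairs, contributing +2 × 16490 = +32980 cm⁻¹.
Overall CFSE = -64620 + 32980 = -31640 cm⁻¹.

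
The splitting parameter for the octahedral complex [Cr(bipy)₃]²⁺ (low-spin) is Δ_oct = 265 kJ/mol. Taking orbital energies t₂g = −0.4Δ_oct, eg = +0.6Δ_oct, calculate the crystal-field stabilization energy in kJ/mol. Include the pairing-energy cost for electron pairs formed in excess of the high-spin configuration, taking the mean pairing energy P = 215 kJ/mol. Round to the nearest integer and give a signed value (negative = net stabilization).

-209

bipy is neutral, so the +2 overall charge sits on Cr: oxidation state +2.
Cr²⁺: group 6, so d-count = 6 − 2 = 4.
Electron filling gives t₂g⁴ eg⁰.
CFSE(orbital) = 4×(-0.4Δ_oct) + 0×(0.6Δ_oct) = -1.6Δ_oct; with Δ_oct = 265 kJ/mol that is -424 kJ/mol.
High-spin d⁴ would be t₂g³ eg¹ with 0 pairs; low-spin has 1, so 1 excess pair costs +1P = +215 kJ/mol.
Overall CFSE = -424 + 215 = -209 kJ/mol.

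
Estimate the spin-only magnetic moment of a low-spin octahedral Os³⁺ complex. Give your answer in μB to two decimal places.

1.73 μB

Group 8 minus oxidation state +3 gives a d⁵ configuration for Os³⁺.
Configuration: t₂g⁵ eg⁰ → 1 unpaired electron.
μ(spin-only) = √[1(1+2)] = √3 ≈ 1.73 μB.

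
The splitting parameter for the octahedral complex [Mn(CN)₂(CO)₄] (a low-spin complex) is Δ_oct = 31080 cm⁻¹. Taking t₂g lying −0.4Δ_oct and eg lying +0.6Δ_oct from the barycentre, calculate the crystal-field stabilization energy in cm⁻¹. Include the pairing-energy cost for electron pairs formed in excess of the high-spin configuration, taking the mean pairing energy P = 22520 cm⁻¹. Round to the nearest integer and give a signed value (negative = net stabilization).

-17120

Ligand charges: 2×(-1) from CN⁻ and 4×(+0) from CO sum to -2; with overall charge +0, Mn is +2.
Mn is in group 7, so Mn²⁺ is d⁵ (7 − 2 = 5).
Configuration: t₂g⁵ eg⁰.
Orbital CFSE = 5(-0.4) + 0(0.6) = -2.0Δ_oct = -2.0 × 31080 = -62160 cm⁻¹.
Pairing penalty: 2 pairs vs 0 in the high-spin reference → 2 extra × P = 45040 cm⁻¹.
Combining: -62160 + 45040 = -17120 cm⁻¹.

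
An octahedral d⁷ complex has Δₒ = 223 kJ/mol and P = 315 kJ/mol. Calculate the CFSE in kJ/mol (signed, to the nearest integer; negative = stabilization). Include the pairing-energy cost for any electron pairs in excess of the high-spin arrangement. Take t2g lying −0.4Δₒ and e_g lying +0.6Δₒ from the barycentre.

Since Δₒ = 223 kJ/mol < P = 315 kJ/mol, the complex adopts the high-spin configuration.
Filling d⁷ accordingly: t2g^5 e_g^2.
Orbital CFSE = -0.8Δₒ = -0.8 × 223 = -178 kJ/mol.
High-spin has no excess pairs, so no pairing correction applies.

-178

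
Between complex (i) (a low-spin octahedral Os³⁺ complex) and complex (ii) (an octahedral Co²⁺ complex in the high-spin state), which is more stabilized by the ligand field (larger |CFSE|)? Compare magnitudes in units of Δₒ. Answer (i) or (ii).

(i)

(i): Os sits in group 8; removing 3 electrons leaves Os³⁺ with 8 − 3 = 5 d electrons; t2g^5 e_g^0, CFSE = -2.0Δₒ.
(ii): Group 9 minus oxidation state +2 gives a d⁷ configuration for Co²⁺; t₂g⁵ eg², CFSE = -0.8Δₒ.
So (i) has the larger |CFSE|.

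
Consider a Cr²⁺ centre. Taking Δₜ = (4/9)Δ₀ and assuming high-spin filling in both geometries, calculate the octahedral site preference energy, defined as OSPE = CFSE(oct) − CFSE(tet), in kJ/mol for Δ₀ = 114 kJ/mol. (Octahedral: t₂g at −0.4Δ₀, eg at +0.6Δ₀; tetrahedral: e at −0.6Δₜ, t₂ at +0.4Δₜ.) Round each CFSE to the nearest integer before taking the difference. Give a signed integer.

Cr is in group 6, so Cr²⁺ is d⁴ (6 − 2 = 4).
Octahedral high-spin t2g^3 e_g^1: CFSE = -0.6 × 114 = -68 kJ/mol.
Tetrahedral: e^2 t2^2, CFSE = 2(−0.6) + 2(+0.4) = -0.4Δₜ = -0.4 × (4/9) × 114 = -20 kJ/mol.
Subtracting, OSPE = -68 − (-20) = -48 kJ/mol.

-48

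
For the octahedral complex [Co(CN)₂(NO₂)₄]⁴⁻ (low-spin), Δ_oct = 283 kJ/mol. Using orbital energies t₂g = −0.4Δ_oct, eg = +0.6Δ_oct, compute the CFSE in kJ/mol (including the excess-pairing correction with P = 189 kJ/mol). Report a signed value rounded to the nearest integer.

-320

Ligand charges: 2×(-1) from CN⁻ and 4×(-1) from NO₂⁻ sum to -6; with overall charge -4, Co is +2.
Co sits in group 9; removing 2 electrons leaves Co²⁺ with 9 − 2 = 7 d electrons.
The d⁷ electrons fill as t₂g⁶ eg¹.
Orbital CFSE = 6(-0.4) + 1(0.6) = -1.8Δ_oct = -1.8 × 283 = -509 kJ/mol.
High-spin d⁷ would be t₂g⁵ eg² with 2 pairs; low-spin has 3, so 1 excess pair costs +1P = +189 kJ/mol.
Overall CFSE = -509 + 189 = -320 kJ/mol.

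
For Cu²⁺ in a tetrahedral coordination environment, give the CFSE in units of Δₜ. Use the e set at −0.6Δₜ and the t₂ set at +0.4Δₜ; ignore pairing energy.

-0.4 Δₜ

Cu is in group 11, so Cu²⁺ is d⁹ (11 − 2 = 9).
Tetrahedral splitting is small, so the complex is high-spin.
Configuration: e⁴ t₂⁵.
CFSE = 4(-0.6Δₜ) + 5(0.4Δₜ) = -2.4Δₜ + 2.0Δₜ = -0.4Δₜ.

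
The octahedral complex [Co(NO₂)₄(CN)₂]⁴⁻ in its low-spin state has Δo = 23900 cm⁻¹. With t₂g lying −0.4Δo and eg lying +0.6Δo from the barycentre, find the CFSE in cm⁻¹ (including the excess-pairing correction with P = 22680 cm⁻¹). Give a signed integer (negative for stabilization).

Ligand charges: 4×(-1) from NO₂⁻ and 2×(-1) from CN⁻ sum to -6; with overall charge -4, Co is +2.
Co²⁺: group 9, so d-count = 9 − 2 = 7.
Configuration: t₂g⁶ eg¹.
Orbital CFSE = 6(-0.4) + 1(0.6) = -1.8Δo = -1.8 × 23900 = -43020 cm⁻¹.
Pairing penalty: 3 pairs vs 2 in the high-spin reference → 1 extra × P = 22680 cm⁻¹.
Overall CFSE = -43020 + 22680 = -20340 cm⁻¹.

-20340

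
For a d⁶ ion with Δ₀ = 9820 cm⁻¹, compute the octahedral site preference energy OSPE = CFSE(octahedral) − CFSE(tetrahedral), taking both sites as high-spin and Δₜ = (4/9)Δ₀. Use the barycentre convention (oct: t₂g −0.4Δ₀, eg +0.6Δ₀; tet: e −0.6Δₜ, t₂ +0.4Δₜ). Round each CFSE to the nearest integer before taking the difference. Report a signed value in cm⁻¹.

-1309

In an octahedral site d⁶ (HS) is t₂g⁴ eg², giving CFSE(oct) = -0.4Δ₀ = -3928 cm⁻¹.
Tetrahedral e³ t₂³ gives -0.6Δₜ = -0.6 × (4/9) × 9820 = -2619 cm⁻¹.
OSPE = CFSE(oct) − CFSE(tet) = -3928 − (-2619) = -1309 cm⁻¹.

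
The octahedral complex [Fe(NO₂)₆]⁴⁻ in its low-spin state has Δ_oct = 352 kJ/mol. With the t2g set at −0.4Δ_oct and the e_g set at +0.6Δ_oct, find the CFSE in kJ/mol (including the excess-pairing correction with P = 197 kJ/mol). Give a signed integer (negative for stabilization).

Each NO₂⁻ contributes -1; 6 × (-1) = -6. With overall charge -4, Fe is in the +2 oxidation state.
Fe²⁺: group 8, so d-count = 8 − 2 = 6.
Configuration: t2g^6 e_g^0.
CFSE(orbital) = 6×(-0.4Δ_oct) + 0×(0.6Δ_oct) = -2.4Δ_oct; with Δ_oct = 352 kJ/mol that is -845 kJ/mol.
Relative to high-spin t2g^4 e_g^2 (1 paired), the low-spin configuration has 2 additional pairs, contributing +2 × 197 = +394 kJ/mol.
Overall CFSE = -845 + 394 = -451 kJ/mol.

-451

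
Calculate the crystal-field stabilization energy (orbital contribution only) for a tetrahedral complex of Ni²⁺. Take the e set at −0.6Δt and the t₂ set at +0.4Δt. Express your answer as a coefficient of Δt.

Ni²⁺: group 10, so d-count = 10 − 2 = 8.
With tetrahedral geometry the complex is necessarily high-spin.
Configuration: e⁴ t₂⁴.
CFSE = 4(-0.6Δt) + 4(0.4Δt) = -2.4Δt + 1.6Δt = -0.8Δt.

-0.8 Δt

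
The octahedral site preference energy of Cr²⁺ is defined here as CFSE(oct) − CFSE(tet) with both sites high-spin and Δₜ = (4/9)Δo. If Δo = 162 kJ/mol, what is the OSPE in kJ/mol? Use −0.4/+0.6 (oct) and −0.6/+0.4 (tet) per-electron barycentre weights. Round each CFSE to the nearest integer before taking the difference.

-68

Group 6 minus oxidation state +2 gives a d⁴ configuration for Cr²⁺.
In an octahedral site d⁴ (HS) is t₂g³ eg¹, giving CFSE(oct) = -0.6Δo = -97 kJ/mol.
Tetrahedral e² t₂² gives -0.4Δₜ = -0.4 × (4/9) × 162 = -29 kJ/mol.
OSPE = -97 − (-29) = -68 kJ/mol.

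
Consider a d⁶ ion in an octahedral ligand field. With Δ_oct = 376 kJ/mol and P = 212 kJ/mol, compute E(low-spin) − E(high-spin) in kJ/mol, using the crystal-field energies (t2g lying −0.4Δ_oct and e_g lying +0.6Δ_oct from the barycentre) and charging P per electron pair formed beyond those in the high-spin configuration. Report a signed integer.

High-spin d⁶ fills as t2g^4 e_g^2 with CFSE 4(−0.4) + 2(+0.6) = -0.4Δ_oct = -150 kJ/mol.
Low-spin t2g^6 e_g^0 gives -2.4Δ_oct = -902 kJ/mol, but forming 2 extra pairs costs 2P = 424 kJ/mol, so E(LS) = -902 + 424 = -478 kJ/mol.
Thus E(LS) − E(HS) = -328 kJ/mol.

-328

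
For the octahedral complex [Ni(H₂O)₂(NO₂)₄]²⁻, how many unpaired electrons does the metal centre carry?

Ligand charges: 2×(+0) from H₂O and 4×(-1) from NO₂⁻ sum to -4; with overall charge -2, Ni is +2.
Ni²⁺: group 10, so d-count = 10 − 2 = 8.
Configuration: t2g^6 e_g^2, giving 2 unpaired electrons.

2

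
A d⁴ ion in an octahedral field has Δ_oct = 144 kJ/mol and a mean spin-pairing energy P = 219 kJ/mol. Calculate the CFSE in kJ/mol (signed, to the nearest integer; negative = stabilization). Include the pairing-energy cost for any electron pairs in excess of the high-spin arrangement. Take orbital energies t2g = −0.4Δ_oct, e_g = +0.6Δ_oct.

With Δ_oct < P the complex is high-spin.
That gives t2g^3 e_g^1.
Orbital CFSE = -0.6Δ_oct = -0.6 × 144 = -86 kJ/mol.
High-spin has no excess pairs, so no pairing correction applies.

-86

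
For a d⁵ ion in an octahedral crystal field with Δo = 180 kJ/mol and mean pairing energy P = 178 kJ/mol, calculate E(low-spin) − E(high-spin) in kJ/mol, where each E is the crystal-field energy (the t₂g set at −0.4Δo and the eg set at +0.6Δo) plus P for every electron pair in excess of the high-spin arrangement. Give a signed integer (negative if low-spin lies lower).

In the high-spin limit (t₂g³ eg²) the orbital term is 0.0Δo = 0 kJ/mol, with no excess pairing.
Low-spin t₂g⁵ eg⁰ gives -2.0Δo = -360 kJ/mol, but forming 2 extra pairs costs 2P = 356 kJ/mol, so E(LS) = -360 + 356 = -4 kJ/mol.
E(LS) − E(HS) = -4 − (0) = -4 kJ/mol.

-4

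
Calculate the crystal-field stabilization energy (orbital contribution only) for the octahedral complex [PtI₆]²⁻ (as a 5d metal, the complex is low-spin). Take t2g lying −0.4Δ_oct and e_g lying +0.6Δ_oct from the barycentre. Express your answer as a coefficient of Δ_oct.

Each I⁻ contributes -1; 6 × (-1) = -6. With overall charge -2, Pt is in the +4 oxidation state.
Group 10 minus oxidation state +4 gives a d⁶ configuration for Pt⁴⁺.
Configuration: t2g^6 e_g^0.
CFSE = 6(-0.4Δ_oct) + 0(0.6Δ_oct) = -2.4Δ_oct + 0.0Δ_oct = -2.4Δ_oct.

-2.4 Δ_oct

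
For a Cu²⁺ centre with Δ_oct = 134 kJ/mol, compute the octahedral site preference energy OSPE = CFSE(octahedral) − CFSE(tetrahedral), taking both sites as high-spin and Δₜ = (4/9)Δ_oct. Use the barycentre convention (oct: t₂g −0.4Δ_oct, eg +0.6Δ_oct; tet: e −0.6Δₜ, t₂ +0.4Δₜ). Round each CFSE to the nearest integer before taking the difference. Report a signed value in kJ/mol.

Cu is in group 11, so Cu²⁺ is d⁹ (11 − 2 = 9).
Octahedral high-spin t₂g⁶ eg³: CFSE = -0.6 × 134 = -80 kJ/mol.
Tetrahedral e⁴ t₂⁵ gives -0.4Δₜ = -0.4 × (4/9) × 134 = -24 kJ/mol.
OSPE = -80 − (-24) = -56 kJ/mol.

-56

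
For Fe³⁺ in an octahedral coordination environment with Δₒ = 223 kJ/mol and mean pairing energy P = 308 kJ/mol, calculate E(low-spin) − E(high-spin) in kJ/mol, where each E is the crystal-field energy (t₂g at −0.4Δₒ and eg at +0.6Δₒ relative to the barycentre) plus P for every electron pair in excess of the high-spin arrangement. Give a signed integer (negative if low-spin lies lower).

Group 8 minus oxidation state +3 gives a d⁵ configuration for Fe³⁺.
High-spin: t₂g³ eg², CFSE = 0.0Δₒ = 0 kJ/mol.
Low-spin t₂g⁵ eg⁰ gives -2.0Δₒ = -446 kJ/mol, but forming 2 extra pairs costs 2P = 616 kJ/mol, so E(LS) = -446 + 616 = 170 kJ/mol.
Thus E(LS) − E(HS) = 170 kJ/mol.

170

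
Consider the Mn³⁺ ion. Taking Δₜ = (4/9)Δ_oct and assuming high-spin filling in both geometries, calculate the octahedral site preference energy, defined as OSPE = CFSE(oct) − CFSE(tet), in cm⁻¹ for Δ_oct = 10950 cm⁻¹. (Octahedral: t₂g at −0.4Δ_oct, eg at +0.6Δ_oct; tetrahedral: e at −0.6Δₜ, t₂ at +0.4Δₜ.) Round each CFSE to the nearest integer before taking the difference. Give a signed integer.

Mn³⁺: group 7, so d-count = 7 − 3 = 4.
In an octahedral site d⁴ (HS) is t2g^3 e_g^1, giving CFSE(oct) = -0.6Δ_oct = -6570 cm⁻¹.
In a tetrahedral site the filling is e^2 t2^2: CFSE(tet) = -0.4Δₜ = -0.4 × (4/9)(10950) = -1947 cm⁻¹.
Subtracting, OSPE = -6570 − (-1947) = -4623 cm⁻¹.

-4623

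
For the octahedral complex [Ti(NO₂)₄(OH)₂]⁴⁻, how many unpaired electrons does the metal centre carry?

Ligand charges: 4×(-1) from NO₂⁻ and 2×(-1) from OH⁻ sum to -6; with overall charge -4, Ti is +2.
Ti is in group 4, so Ti²⁺ is d² (4 − 2 = 2).
Configuration: t2g^2 e_g^0, giving 2 unpaired electrons.

2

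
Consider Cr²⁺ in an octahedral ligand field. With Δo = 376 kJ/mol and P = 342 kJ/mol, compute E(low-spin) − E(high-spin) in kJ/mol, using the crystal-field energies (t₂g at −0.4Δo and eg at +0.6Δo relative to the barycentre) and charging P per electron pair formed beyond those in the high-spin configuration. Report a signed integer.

Cr²⁺: group 6, so d-count = 6 − 2 = 4.
High-spin: t₂g³ eg¹, CFSE = -0.6Δo = -226 kJ/mol.
Low-spin t₂g⁴ eg⁰ gives -1.6Δo = -602 kJ/mol, but forming 1 extra pair costs 1P = 342 kJ/mol, so E(LS) = -602 + 342 = -260 kJ/mol.
The difference is -260 − (-226) = -34 kJ/mol, so low-spin lies lower.

-34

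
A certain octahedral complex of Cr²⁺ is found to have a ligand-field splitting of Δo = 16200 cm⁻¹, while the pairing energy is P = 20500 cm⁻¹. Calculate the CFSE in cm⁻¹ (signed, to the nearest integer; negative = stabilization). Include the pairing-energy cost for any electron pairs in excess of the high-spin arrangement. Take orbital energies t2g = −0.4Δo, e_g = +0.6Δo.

-9720

Cr is in group 6, so Cr²⁺ is d⁴ (6 − 2 = 4).
With Δo < P the complex is high-spin.
Filling d⁴ accordingly: t2g^3 e_g^1.
Orbital CFSE = -0.6Δo = -0.6 × 16200 = -9720 cm⁻¹.
High-spin has no excess pairs, so no pairing correction applies.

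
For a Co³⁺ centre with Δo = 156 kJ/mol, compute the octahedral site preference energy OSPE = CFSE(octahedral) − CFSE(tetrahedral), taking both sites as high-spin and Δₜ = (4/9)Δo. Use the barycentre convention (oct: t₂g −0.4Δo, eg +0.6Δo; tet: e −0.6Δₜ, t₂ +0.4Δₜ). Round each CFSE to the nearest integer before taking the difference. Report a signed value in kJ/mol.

-20

Co is in group 9, so Co³⁺ is d⁶ (9 − 3 = 6).
In an octahedral site d⁶ (HS) is t₂g⁴ eg², giving CFSE(oct) = -0.4Δo = -62 kJ/mol.
Tetrahedral: e³ t₂³, CFSE = 3(−0.6) + 3(+0.4) = -0.6Δₜ = -0.6 × (4/9) × 156 = -42 kJ/mol.
Subtracting, OSPE = -62 − (-42) = -20 kJ/mol.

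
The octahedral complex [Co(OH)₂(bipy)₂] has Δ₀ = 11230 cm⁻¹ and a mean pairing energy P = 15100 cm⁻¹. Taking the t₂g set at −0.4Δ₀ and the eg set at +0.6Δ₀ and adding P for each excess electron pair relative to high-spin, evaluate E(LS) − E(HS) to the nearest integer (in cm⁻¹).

3870

Ligand charges: 2×(-1) from OH⁻ and 2×(+0) from bipy sum to -2; with overall charge +0, Co is +2.
Co is in group 9, so Co²⁺ is d⁷ (9 − 2 = 7).
High-spin d⁷ fills as t₂g⁵ eg² with CFSE 5(−0.4) + 2(+0.6) = -0.8Δ₀ = -8984 cm⁻¹.
Low-spin: t₂g⁶ eg¹, orbital CFSE = -1.8Δ₀ = -20214 cm⁻¹; plus 1 excess pair × P = +15100 cm⁻¹; total -5114 cm⁻¹.
E(LS) − E(HS) = -5114 − (-8984) = 3870 cm⁻¹.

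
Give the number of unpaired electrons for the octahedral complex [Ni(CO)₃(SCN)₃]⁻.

2

Ligand charges: 3×(+0) from CO and 3×(-1) from SCN⁻ sum to -3; with overall charge -1, Ni is +2.
Ni sits in group 10; removing 2 electrons leaves Ni²⁺ with 10 − 2 = 8 d electrons.
Configuration: t₂g⁶ eg², giving 2 unpaired electrons.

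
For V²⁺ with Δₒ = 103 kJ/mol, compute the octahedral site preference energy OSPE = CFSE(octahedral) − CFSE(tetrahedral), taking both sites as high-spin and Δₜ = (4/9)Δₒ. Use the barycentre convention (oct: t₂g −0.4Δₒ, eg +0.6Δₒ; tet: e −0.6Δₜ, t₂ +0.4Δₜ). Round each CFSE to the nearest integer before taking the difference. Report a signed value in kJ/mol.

-87

Group 5 minus oxidation state +2 gives a d³ configuration for V²⁺.
Octahedral (high-spin): t₂g³ eg⁰, CFSE = 3(−0.4) + 0(+0.6) = -1.2Δₒ = -1.2 × 103 = -124 kJ/mol.
In a tetrahedral site the filling is e² t₂¹: CFSE(tet) = -0.8Δₜ = -0.8 × (4/9)(103) = -37 kJ/mol.
Subtracting, OSPE = -124 − (-37) = -87 kJ/mol.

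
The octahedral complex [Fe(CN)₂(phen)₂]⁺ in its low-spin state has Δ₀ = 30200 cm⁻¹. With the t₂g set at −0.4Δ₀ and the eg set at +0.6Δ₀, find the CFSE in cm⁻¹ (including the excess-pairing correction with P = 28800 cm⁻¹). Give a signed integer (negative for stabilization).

Ligand charges: 2×(-1) from CN⁻ and 2×(+0) from phen sum to -2; with overall charge +1, Fe is +3.
Fe sits in group 8; removing 3 electrons leaves Fe³⁺ with 8 − 3 = 5 d electrons.
The d⁵ electrons fill as t₂g⁵ eg⁰.
The orbital stabilization is -2.0Δ₀ = -2.0 × 30200 = -60400 cm⁻¹.
Relative to high-spin t₂g³ eg² (0 paired), the low-spin configuration has 2 additional pairs, contributing +2 × 28800 = +57600 cm⁻¹.
Combining: -60400 + 57600 = -2800 cm⁻¹.

-2800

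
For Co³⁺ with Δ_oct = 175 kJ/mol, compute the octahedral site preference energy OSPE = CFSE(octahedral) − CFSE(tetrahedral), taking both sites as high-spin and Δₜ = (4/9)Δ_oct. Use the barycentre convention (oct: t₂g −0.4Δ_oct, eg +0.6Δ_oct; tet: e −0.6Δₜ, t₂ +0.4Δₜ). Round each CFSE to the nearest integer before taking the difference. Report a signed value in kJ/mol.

-23

Co³⁺: group 9, so d-count = 9 − 3 = 6.
In an octahedral site d⁶ (HS) is t2g^4 e_g^2, giving CFSE(oct) = -0.4Δ_oct = -70 kJ/mol.
Tetrahedral: e^3 t2^3, CFSE = 3(−0.6) + 3(+0.4) = -0.6Δₜ = -0.6 × (4/9) × 175 = -47 kJ/mol.
OSPE = -70 − (-47) = -23 kJ/mol.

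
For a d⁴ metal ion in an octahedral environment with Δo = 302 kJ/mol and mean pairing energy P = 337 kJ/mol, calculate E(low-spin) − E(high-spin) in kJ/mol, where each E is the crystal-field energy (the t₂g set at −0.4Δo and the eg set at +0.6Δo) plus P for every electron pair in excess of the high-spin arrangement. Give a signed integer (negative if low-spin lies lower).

35

In the high-spin limit (t₂g³ eg¹) the orbital term is -0.6Δo = -181 kJ/mol, with no excess pairing.
For low-spin the configuration is t₂g⁴ eg⁰: orbital energy -1.6 × 302 = -483 kJ/mol, and 1 additional pair relative to high-spin adds 337 kJ/mol, giving -146 kJ/mol.
The difference is -146 − (-181) = 35 kJ/mol, so high-spin lies lower.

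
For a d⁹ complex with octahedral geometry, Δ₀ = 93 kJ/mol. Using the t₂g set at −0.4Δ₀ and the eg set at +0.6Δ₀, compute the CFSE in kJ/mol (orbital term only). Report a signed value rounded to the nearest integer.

-56

For octahedral d⁹ the high- and low-spin configurations coincide.
The d⁹ electrons fill as t₂g⁶ eg³.
Orbital CFSE = 6(-0.4) + 3(0.6) = -0.6Δ₀ = -0.6 × 93 = -56 kJ/mol.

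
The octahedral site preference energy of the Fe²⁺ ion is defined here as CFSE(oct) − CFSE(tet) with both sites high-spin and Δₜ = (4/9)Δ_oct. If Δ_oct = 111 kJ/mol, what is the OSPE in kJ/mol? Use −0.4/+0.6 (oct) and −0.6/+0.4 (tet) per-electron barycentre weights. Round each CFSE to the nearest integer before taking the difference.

Fe²⁺: group 8, so d-count = 8 − 2 = 6.
Octahedral high-spin t2g^4 e_g^2: CFSE = -0.4 × 111 = -44 kJ/mol.
Tetrahedral: e^3 t2^3, CFSE = 3(−0.6) + 3(+0.4) = -0.6Δₜ = -0.6 × (4/9) × 111 = -30 kJ/mol.
Subtracting, OSPE = -44 − (-30) = -14 kJ/mol.

-14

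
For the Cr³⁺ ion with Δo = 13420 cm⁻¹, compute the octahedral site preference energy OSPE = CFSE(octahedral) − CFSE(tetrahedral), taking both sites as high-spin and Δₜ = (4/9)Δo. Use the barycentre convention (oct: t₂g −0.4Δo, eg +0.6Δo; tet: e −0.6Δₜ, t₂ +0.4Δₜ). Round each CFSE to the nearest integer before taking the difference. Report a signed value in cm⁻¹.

Cr is in group 6, so Cr³⁺ is d³ (6 − 3 = 3).
Octahedral high-spin t₂g³ eg⁰: CFSE = -1.2 × 13420 = -16104 cm⁻¹.
Tetrahedral e² t₂¹ gives -0.8Δₜ = -0.8 × (4/9) × 13420 = -4772 cm⁻¹.
Subtracting, OSPE = -16104 − (-4772) = -11332 cm⁻¹.

-11332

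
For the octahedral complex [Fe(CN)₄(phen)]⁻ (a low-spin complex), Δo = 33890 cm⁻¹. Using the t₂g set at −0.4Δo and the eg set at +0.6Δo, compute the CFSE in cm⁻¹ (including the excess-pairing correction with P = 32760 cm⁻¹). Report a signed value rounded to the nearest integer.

Ligand charges: 4×(-1) from CN⁻ and 1×(+0) from phen sum to -4; with overall charge -1, Fe is +3.
Fe is in group 8, so Fe³⁺ is d⁵ (8 − 3 = 5).
Configuration: t₂g⁵ eg⁰.
Orbital CFSE = 5(-0.4) + 0(0.6) = -2.0Δo = -2.0 × 33890 = -67780 cm⁻¹.
Relative to high-spin t₂g³ eg² (0 paired), the low-spin configuration has 2 additional pairs, contributing +2 × 32760 = +65520 cm⁻¹.
Net CFSE = -67780 + 65520 = -2260 cm⁻¹.

-2260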